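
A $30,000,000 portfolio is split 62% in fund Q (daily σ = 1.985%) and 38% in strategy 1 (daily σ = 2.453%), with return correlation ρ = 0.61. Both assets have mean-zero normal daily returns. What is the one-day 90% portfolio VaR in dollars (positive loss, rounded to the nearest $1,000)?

$748,000

σ_p² = 0.62²·1.985² + 0.38²·2.453² + 2·0.61·0.62·0.38·1.985·2.453 = 3.7831 (%²).
σ_p = √3.7831 = 1.945%.
At 90%, z = 1.282.
VaR = 1.282 × 1.945% = 2.493%; on $30,000,000 that is $747,900.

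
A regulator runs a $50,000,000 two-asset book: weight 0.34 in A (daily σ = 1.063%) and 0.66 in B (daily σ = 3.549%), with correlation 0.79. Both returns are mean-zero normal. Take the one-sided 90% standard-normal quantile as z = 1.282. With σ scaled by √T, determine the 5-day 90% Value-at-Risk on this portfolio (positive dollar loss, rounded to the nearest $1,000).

σ_p = √(0.34²·1.063² + 0.66²·3.549² + 2·0.79·0.34·0.66·1.063·3.549) = 2.637%.
σ_{5d} = 2.637% × √5 = 5.897%.
VaR = 1.282 × 5.897% = 7.560%; on $50,000,000 that is $3,780,000.

$3,780,000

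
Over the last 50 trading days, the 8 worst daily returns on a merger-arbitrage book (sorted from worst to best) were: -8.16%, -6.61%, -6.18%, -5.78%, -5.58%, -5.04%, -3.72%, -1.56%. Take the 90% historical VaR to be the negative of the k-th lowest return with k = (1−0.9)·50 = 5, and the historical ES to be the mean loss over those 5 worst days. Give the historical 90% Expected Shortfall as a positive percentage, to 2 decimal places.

6.46%

The 5 worst returns sum to -32.31%.
ES = −(-32.31%) / 5 = 6.462% ≈ 6.46%.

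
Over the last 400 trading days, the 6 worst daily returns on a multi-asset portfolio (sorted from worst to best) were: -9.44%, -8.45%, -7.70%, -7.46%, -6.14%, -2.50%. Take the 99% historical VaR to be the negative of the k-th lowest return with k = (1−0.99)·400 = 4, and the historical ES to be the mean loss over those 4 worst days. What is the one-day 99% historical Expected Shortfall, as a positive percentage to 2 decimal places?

The 4 worst returns sum to -33.05%.
ES = −(-33.05%) / 4 = 8.2625% ≈ 8.26%.

8.26%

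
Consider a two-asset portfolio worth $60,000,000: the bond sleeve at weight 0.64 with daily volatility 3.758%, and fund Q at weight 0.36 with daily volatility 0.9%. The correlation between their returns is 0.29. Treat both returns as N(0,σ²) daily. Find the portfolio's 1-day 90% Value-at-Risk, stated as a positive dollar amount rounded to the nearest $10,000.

$1,940,000

σ_p² = 0.64²·3.758² + 0.36²·0.9² + 2·0.29·0.64·0.36·3.758·0.9 = 6.3415 (%²).
σ_p = √6.3415 = 2.518%.
At 90%, z = 1.282.
VaR = 1.282 × 2.518% = 3.228%; on $60,000,000 that is $1,936,800.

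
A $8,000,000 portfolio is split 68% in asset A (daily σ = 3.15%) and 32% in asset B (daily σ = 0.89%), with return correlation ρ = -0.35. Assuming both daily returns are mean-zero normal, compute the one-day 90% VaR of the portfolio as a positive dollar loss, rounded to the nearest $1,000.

σ_p² = 0.68²·3.15² + 0.32²·0.89² + 2·-0.35·0.68·0.32·3.15·0.89 = 4.2422 (%²).
σ_p = √4.2422 = 2.060%.
At 90%, z = 1.282.
VaR = 1.282 × 2.060% = 2.641%; on $8,000,000 that is $211,280.

$211,000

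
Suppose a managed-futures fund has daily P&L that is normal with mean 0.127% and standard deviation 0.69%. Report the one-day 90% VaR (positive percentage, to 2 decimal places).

0.76%

At 90% one-sided, z = 1.282.
VaR = −μ + z·σ = −(0.127%) + 1.282 × 0.69% = 0.758%.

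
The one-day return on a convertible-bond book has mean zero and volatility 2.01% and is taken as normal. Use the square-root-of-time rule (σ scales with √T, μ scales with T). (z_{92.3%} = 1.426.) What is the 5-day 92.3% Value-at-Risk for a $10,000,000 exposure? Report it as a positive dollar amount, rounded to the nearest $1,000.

$641,000

σ_{5d} = 2.01% × √5 = 4.494%.
VaR = 1.426 × 4.494% = 6.408%.
On $10,000,000: 0.06408 × $10,000,000 = $640,800.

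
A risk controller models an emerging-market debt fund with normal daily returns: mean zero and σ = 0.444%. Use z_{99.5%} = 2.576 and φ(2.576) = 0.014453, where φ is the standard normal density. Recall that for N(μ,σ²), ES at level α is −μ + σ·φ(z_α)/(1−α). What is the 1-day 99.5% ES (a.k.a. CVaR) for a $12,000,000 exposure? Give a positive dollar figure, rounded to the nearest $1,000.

$154,000

Tail multiplier: φ(z)/(1−α) = 0.014453 / 0.005 = 2.891.
ES = 0.444% × 2.891 = 1.284%.
On $12,000,000: 0.01284 × $12,000,000 = $154,080.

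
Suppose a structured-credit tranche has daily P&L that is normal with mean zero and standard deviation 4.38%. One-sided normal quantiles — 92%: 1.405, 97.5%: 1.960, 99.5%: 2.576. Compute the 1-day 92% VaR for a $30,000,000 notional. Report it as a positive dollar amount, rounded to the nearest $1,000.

$1,846,000

VaR = z·σ = 1.405 × 4.38% = 6.154%.
On $30,000,000: 0.06154 × $30,000,000 = $1,846,200.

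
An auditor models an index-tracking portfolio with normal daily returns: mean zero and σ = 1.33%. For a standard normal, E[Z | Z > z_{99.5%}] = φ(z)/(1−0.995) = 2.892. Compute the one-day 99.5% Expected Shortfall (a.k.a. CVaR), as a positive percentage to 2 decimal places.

3.85%

ES = 1.33% × 2.892 = 3.846%.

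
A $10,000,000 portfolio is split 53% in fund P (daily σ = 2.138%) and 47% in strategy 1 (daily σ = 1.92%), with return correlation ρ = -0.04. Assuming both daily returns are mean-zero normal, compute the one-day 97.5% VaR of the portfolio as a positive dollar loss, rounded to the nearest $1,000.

$278,000

σ_p² = 0.53²·2.138² + 0.47²·1.92² + 2·-0.04·0.53·0.47·2.138·1.92 = 2.0165 (%²).
σ_p = √2.0165 = 1.420%.
At 97.5%, z = 1.960.
VaR = 1.960 × 1.420% = 2.783%; on $10,000,000 that is $278,300.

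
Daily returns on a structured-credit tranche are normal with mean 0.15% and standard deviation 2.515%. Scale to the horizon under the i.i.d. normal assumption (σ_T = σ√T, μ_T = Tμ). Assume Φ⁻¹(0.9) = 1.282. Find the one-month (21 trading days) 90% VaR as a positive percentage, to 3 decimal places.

σ_{21d} = 2.515% × √21 = 11.525%; μ_{21d} = 21 × 0.15% = 3.150%.
VaR = −(3.150%) + 1.282 × 11.525% = 11.625%.

11.625%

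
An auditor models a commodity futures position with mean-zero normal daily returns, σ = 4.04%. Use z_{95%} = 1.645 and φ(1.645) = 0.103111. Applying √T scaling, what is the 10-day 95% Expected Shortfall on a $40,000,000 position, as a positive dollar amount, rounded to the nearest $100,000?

σ_{10d} = 4.04% × √10 = 12.776%.
ES multiplier = φ(z)/(1−α) = 0.103111/0.05 = 2.062.
ES = 12.776% × 2.062 = 26.344%; on $40,000,000: $10,537,600.

$10,500,000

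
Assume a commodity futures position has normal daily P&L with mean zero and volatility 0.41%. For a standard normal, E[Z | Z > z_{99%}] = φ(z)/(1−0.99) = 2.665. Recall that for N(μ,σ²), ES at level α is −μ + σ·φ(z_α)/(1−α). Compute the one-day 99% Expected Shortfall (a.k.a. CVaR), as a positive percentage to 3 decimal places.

ES = 0.41% × 2.665 = 1.093%.

1.093%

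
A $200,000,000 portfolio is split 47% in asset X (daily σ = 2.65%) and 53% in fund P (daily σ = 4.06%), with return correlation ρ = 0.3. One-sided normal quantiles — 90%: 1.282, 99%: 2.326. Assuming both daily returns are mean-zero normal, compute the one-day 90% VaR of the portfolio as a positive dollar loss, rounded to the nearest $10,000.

σ_p² = 0.47²·2.65² + 0.53²·4.06² + 2·0.3·0.47·0.53·2.65·4.06 = 7.7896 (%²).
σ_p = √7.7896 = 2.791%.
VaR = 1.282 × 2.791% = 3.578%; on $200,000,000 that is $7,156,000.

$7,160,000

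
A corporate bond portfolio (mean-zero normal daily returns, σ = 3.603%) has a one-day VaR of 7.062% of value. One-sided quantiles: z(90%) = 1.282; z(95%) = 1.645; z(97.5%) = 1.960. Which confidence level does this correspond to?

Implied z = VaR/σ = 7.062 / 3.603 = 1.960.
This matches z(97.5%) = 1.960.

97.5%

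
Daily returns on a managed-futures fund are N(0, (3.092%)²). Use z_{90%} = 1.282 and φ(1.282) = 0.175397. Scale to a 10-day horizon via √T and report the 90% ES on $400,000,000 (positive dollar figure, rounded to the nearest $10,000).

σ_{10d} = 3.092% × √10 = 9.778%.
ES multiplier = φ(z)/(1−α) = 0.175397/0.1 = 1.754.
ES = 9.778% × 1.754 = 17.151%; on $400,000,000: $68,604,000.

$68,600,000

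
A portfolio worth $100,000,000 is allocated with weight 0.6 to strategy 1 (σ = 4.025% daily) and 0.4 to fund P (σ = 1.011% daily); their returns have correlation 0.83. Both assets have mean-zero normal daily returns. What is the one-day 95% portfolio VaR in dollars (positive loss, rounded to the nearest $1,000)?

$4,540,000

σ_p² = 0.6²·4.025² + 0.4²·1.011² + 2·0.83·0.6·0.4·4.025·1.011 = 7.6170 (%²).
σ_p = √7.6170 = 2.760%.
At 95%, z = 1.645.
VaR = 1.645 × 2.760% = 4.540%; on $100,000,000 that is $4,540,000.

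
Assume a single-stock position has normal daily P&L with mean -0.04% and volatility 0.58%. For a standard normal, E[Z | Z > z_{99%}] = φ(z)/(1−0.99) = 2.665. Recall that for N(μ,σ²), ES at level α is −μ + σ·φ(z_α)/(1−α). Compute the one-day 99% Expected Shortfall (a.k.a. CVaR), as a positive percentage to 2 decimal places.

ES = −(-0.04%) + 0.58% × 2.665 = 1.586%.

1.59%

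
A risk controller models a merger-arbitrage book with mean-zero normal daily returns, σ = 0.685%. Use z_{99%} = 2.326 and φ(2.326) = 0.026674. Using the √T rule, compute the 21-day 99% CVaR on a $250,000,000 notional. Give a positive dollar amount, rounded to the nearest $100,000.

σ_{21d} = 0.685% × √21 = 3.139%.
ES multiplier = φ(z)/(1−α) = 0.026674/0.01 = 2.667.
ES = 3.139% × 2.667 = 8.372%; on $250,000,000: $20,930,000.

$20,900,000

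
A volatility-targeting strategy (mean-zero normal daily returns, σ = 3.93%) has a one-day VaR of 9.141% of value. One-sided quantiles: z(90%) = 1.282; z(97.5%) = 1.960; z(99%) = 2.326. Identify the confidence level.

99%

Implied z = VaR/σ = 9.141 / 3.93 = 2.326.
This matches z(99%) = 2.326.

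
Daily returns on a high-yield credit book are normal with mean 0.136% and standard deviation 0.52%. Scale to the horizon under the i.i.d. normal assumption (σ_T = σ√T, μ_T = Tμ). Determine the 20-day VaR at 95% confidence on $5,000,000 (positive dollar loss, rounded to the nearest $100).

$55,300

At 95%, z = 1.645.
σ_{20d} = 0.52% × √20 = 2.326%; μ_{20d} = 20 × 0.136% = 2.720%.
VaR = −(2.720%) + 1.645 × 2.326% = 1.106%.
On $5,000,000: 0.01106 × $5,000,000 = $55,300.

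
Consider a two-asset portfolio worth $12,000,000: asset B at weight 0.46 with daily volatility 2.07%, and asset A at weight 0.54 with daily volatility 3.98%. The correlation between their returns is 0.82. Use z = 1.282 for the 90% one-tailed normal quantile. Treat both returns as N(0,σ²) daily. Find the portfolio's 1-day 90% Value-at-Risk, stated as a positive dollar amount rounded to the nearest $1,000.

σ_p² = 0.46²·2.07² + 0.54²·3.98² + 2·0.82·0.46·0.54·2.07·3.98 = 8.8820 (%²).
σ_p = √8.8820 = 2.980%.
VaR = 1.282 × 2.980% = 3.820%; on $12,000,000 that is $458,400.

$458,000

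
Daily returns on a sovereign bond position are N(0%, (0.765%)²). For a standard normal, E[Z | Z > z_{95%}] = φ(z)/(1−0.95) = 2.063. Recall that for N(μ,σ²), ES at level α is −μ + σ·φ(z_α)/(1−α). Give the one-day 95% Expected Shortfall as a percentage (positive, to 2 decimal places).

ES = 0.765% × 2.063 = 1.578%.

1.58%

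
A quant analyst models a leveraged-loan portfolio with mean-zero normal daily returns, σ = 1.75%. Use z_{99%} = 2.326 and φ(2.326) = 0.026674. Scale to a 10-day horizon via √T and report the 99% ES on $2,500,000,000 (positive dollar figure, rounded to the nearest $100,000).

σ_{10d} = 1.75% × √10 = 5.534%.
ES multiplier = φ(z)/(1−α) = 0.026674/0.01 = 2.667.
ES = 5.534% × 2.667 = 14.759%; on $2,500,000,000: $368,975,000.

$369,000,000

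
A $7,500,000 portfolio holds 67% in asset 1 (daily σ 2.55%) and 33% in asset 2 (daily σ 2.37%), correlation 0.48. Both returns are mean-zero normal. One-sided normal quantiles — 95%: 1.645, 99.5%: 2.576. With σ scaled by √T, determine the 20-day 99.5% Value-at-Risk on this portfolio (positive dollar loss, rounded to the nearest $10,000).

σ_p = √(0.67²·2.55² + 0.33²·2.37² + 2·0.48·0.67·0.33·2.55·2.37) = 2.194%.
σ_{20d} = 2.194% × √20 = 9.812%.
VaR = 2.576 × 9.812% = 25.276%; on $7,500,000 that is $1,895,700.

$1,900,000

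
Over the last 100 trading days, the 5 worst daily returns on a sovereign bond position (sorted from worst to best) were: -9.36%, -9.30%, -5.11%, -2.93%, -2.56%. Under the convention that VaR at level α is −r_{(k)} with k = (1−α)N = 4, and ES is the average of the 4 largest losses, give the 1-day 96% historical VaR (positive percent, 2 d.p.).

2.93%

k = 4; the 4th lowest return is -2.93%, so VaR = 2.93%.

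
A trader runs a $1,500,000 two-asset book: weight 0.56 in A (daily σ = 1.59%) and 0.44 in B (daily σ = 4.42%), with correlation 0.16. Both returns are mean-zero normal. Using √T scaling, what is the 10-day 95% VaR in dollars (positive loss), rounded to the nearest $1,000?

$177,000

σ_p = √(0.56²·1.59² + 0.44²·4.42² + 2·0.16·0.56·0.44·1.59·4.42) = 2.265%.
σ_{10d} = 2.265% × √10 = 7.163%.
z(95%) = 1.645.
VaR = 1.645 × 7.163% = 11.783%; on $1,500,000 that is $176,745.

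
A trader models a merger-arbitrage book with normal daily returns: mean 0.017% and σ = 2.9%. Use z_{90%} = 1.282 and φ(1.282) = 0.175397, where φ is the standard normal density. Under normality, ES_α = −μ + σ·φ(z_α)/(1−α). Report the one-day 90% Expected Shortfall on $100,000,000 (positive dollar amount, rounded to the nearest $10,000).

$5,070,000

Tail multiplier: φ(z)/(1−α) = 0.175397 / 0.1 = 1.754.
ES = −(0.017%) + 2.9% × 1.754 = 5.070%.
On $100,000,000: 0.05070 × $100,000,000 = $5,070,000.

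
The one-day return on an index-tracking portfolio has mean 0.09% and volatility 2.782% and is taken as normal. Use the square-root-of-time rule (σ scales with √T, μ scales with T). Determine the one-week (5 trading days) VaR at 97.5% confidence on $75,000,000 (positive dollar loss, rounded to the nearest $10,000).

At 97.5%, z = 1.960.
σ_{5d} = 2.782% × √5 = 6.221%; μ_{5d} = 5 × 0.09% = 0.450%.
VaR = −(0.450%) + 1.960 × 6.221% = 11.743%.
On $75,000,000: 0.11743 × $75,000,000 = $8,807,250.

$8,810,000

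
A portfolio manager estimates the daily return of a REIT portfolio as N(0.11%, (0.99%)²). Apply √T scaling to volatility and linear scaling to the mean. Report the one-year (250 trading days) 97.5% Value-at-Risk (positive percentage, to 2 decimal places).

3.18%

At 97.5%, z = 1.960.
σ_{250d} = 0.99% × √250 = 15.653%; μ_{250d} = 250 × 0.11% = 27.500%.
VaR = −(27.500%) + 1.960 × 15.653% = 3.180%.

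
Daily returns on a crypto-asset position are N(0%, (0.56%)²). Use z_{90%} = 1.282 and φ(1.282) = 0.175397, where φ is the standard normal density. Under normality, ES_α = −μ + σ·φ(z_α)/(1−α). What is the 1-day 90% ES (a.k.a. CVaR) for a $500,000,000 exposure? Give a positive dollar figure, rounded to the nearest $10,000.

Tail multiplier: φ(z)/(1−α) = 0.175397 / 0.1 = 1.754.
ES = 0.56% × 1.754 = 0.982%.
On $500,000,000: 0.00982 × $500,000,000 = $4,910,000.

$4,910,000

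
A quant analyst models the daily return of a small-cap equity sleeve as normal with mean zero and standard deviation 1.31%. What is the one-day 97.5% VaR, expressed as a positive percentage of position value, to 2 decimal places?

At 97.5% one-sided, z = 1.960.
VaR = z·σ = 1.960 × 1.31% = 2.568%.

2.57%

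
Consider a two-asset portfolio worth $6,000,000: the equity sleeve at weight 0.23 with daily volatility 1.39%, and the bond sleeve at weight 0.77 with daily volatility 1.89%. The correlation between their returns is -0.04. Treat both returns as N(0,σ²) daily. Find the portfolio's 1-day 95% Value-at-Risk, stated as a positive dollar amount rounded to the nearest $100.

σ_p² = 0.23²·1.39² + 0.77²·1.89² + 2·-0.04·0.23·0.77·1.39·1.89 = 2.1829 (%²).
σ_p = √2.1829 = 1.477%.
At 95%, z = 1.645.
VaR = 1.645 × 1.477% = 2.430%; on $6,000,000 that is $145,800.

$145,800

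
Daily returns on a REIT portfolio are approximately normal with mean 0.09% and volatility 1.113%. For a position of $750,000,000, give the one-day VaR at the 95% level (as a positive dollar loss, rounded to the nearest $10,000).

At 95% one-sided, z = 1.645.
VaR = −μ + z·σ = −(0.09%) + 1.645 × 1.113% = 1.741%.
On $750,000,000: 0.01741 × $750,000,000 = $13,057,500.

$13,060,000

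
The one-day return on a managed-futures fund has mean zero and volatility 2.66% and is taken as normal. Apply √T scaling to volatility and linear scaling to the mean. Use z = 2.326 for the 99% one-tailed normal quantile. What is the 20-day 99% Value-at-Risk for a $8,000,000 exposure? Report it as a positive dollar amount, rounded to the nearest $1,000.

$2,214,000

σ_{20d} = 2.66% × √20 = 11.896%.
VaR = 2.326 × 11.896% = 27.670%.
On $8,000,000: 0.27670 × $8,000,000 = $2,213,600.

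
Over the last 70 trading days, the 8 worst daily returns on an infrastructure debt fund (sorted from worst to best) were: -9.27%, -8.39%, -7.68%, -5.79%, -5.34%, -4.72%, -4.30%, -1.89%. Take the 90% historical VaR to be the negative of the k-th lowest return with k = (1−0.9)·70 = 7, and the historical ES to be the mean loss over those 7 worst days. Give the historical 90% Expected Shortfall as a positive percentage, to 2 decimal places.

The 7 worst returns sum to -45.49%.
ES = −(-45.49%) / 7 = 6.4985…% ≈ 6.50%.

6.50%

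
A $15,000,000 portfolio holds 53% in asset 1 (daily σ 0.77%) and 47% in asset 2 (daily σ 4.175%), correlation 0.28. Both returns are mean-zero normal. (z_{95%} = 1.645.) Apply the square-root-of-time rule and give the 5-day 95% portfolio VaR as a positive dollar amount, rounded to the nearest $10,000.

$1,170,000

σ_p = √(0.53²·0.77² + 0.47²·4.175² + 2·0.28·0.53·0.47·0.77·4.175) = 2.113%.
σ_{5d} = 2.113% × √5 = 4.725%.
VaR = 1.645 × 4.725% = 7.773%; on $15,000,000 that is $1,165,950.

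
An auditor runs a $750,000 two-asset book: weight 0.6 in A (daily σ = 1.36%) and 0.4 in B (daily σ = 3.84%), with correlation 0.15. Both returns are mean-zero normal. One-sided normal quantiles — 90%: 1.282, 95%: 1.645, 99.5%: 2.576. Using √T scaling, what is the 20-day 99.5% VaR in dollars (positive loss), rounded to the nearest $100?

σ_p = √(0.6²·1.36² + 0.4²·3.84² + 2·0.15·0.6·0.4·1.36·3.84) = 1.844%.
σ_{20d} = 1.844% × √20 = 8.247%.
VaR = 2.576 × 8.247% = 21.244%; on $750,000 that is $159,330.

$159,300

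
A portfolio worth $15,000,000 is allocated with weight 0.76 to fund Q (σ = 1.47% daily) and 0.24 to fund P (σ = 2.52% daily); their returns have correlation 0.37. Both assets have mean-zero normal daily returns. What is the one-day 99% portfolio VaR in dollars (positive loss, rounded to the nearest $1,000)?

$507,000

σ_p² = 0.76²·1.47² + 0.24²·2.52² + 2·0.37·0.76·0.24·1.47·2.52 = 2.1139 (%²).
σ_p = √2.1139 = 1.454%.
At 99%, z = 2.326.
VaR = 2.326 × 1.454% = 3.382%; on $15,000,000 that is $507,300.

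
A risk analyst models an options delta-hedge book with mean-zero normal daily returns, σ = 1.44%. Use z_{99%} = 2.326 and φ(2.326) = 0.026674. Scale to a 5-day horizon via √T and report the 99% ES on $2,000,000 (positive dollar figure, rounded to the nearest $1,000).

σ_{5d} = 1.44% × √5 = 3.220%.
ES multiplier = φ(z)/(1−α) = 0.026674/0.01 = 2.667.
ES = 3.220% × 2.667 = 8.588%; on $2,000,000: $171,760.

$172,000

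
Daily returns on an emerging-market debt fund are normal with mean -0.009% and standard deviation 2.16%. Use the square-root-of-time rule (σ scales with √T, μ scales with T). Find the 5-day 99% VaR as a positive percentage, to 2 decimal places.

At 99%, z = 2.326.
σ_{5d} = 2.16% × √5 = 4.830%; μ_{5d} = 5 × -0.009% = -0.045%.
VaR = −(-0.045%) + 2.326 × 4.830% = 11.280%.

11.28%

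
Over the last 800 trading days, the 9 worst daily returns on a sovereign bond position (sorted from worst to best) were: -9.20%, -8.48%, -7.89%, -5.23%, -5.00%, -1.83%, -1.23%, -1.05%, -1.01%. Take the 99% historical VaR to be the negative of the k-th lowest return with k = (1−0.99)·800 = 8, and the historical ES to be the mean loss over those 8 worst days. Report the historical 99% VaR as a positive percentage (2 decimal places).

k = 8; the 8th lowest return is -1.05%, so VaR = 1.05%.

1.05%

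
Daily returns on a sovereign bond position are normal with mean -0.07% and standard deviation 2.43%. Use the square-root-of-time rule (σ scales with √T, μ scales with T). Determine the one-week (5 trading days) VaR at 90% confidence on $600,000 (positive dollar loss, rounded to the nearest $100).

At 90%, z = 1.282.
σ_{5d} = 2.43% × √5 = 5.434%; μ_{5d} = 5 × -0.07% = -0.350%.
VaR = −(-0.350%) + 1.282 × 5.434% = 7.316%.
On $600,000: 0.07316 × $600,000 = $43,896.

$43,900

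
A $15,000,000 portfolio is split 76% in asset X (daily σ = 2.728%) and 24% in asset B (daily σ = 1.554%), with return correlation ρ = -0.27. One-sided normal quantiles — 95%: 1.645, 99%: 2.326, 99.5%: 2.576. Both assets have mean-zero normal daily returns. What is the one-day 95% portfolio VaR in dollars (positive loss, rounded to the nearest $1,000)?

σ_p² = 0.76²·2.728² + 0.24²·1.554² + 2·-0.27·0.76·0.24·2.728·1.554 = 4.0200 (%²).
σ_p = √4.0200 = 2.005%.
VaR = 1.645 × 2.005% = 3.298%; on $15,000,000 that is $494,700.

$495,000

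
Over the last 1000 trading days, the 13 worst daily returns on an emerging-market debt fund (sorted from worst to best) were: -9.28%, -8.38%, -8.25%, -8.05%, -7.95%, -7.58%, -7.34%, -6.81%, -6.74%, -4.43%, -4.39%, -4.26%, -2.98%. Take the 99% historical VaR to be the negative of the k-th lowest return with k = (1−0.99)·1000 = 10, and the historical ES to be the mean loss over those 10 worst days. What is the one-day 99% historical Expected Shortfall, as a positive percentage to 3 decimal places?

7.481%

The 10 worst returns sum to -74.81%.
ES = −(-74.81%) / 10 = 7.481%.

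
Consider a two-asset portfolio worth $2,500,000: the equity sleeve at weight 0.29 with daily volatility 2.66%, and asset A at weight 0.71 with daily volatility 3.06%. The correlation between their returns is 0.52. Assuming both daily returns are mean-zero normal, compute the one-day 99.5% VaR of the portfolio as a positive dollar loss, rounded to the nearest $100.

$171,100

σ_p² = 0.29²·2.66² + 0.71²·3.06² + 2·0.52·0.29·0.71·2.66·3.06 = 7.0582 (%²).
σ_p = √7.0582 = 2.657%.
At 99.5%, z = 2.576.
VaR = 2.576 × 2.657% = 6.844%; on $2,500,000 that is $171,100.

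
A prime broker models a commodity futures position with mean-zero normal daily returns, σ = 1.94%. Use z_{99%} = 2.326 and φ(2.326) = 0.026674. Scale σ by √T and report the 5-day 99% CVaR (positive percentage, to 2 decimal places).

11.57%

σ_{5d} = 1.94% × √5 = 4.338%.
ES multiplier = φ(z)/(1−α) = 0.026674/0.01 = 2.667.
ES = 4.338% × 2.667 = 11.569%.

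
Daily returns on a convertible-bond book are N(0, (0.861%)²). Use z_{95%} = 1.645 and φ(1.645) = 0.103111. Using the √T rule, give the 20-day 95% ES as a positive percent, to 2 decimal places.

7.94%

σ_{20d} = 0.861% × √20 = 3.851%.
ES multiplier = φ(z)/(1−α) = 0.103111/0.05 = 2.062.
ES = 3.851% × 2.062 = 7.941%.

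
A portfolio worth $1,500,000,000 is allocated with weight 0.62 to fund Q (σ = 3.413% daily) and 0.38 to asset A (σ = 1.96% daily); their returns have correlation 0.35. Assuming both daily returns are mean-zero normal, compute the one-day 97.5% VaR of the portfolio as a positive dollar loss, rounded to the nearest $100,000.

$72,800,000

σ_p² = 0.62²·3.413² + 0.38²·1.96² + 2·0.35·0.62·0.38·3.413·1.96 = 6.1357 (%²).
σ_p = √6.1357 = 2.477%.
At 97.5%, z = 1.960.
VaR = 1.960 × 2.477% = 4.855%; on $1,500,000,000 that is $72,825,000.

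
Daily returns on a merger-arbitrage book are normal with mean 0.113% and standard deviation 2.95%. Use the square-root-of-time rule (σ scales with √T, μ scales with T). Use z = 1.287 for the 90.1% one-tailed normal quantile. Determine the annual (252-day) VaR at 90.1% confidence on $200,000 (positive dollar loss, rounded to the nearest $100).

σ_{252d} = 2.95% × √252 = 46.830%; μ_{252d} = 252 × 0.113% = 28.476%.
VaR = −(28.476%) + 1.287 × 46.830% = 31.794%.
On $200,000: 0.31794 × $200,000 = $63,588.

$63,600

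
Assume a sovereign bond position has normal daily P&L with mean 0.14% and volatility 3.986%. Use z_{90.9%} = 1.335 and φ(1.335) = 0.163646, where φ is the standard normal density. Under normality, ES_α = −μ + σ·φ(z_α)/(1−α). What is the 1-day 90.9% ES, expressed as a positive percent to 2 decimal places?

Tail multiplier: φ(z)/(1−α) = 0.163646 / 0.091 = 1.798.
ES = −(0.14%) + 3.986% × 1.798 = 7.027%.

7.03%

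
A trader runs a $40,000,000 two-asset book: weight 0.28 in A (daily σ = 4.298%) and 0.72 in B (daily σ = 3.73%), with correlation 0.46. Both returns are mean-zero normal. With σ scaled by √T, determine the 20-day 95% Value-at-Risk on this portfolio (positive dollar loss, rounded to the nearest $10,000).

σ_p = √(0.28²·4.298² + 0.72²·3.73² + 2·0.46·0.28·0.72·4.298·3.73) = 3.411%.
σ_{20d} = 3.411% × √20 = 15.254%.
z(95%) = 1.645.
VaR = 1.645 × 15.254% = 25.093%; on $40,000,000 that is $10,037,200.

$10,040,000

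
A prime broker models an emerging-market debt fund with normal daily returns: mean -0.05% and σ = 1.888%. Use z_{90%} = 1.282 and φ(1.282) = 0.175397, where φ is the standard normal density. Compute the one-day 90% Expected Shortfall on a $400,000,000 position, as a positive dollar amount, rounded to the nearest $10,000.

$13,450,000

Tail multiplier: φ(z)/(1−α) = 0.175397 / 0.1 = 1.754.
ES = −(-0.05%) + 1.888% × 1.754 = 3.362%.
On $400,000,000: 0.03362 × $400,000,000 = $13,448,000.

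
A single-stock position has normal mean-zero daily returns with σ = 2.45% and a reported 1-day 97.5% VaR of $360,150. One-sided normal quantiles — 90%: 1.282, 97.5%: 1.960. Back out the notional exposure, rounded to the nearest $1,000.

$7,500,000

VaR as a fraction of value: z·σ = 1.960 × 2.45% = 4.802%.
Position = $360,150 / 0.04802 = $7,500,000.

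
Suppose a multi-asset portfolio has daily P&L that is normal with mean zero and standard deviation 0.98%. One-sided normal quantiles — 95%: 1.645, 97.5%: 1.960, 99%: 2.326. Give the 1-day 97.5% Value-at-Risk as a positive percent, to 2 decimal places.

VaR = z·σ = 1.960 × 0.98% = 1.921%.

1.92%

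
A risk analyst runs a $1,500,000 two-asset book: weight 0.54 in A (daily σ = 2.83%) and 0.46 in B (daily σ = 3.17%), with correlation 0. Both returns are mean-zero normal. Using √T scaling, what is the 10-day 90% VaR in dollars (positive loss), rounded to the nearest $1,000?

$128,000

σ_p = √(0.54²·2.83² + 0.46²·3.17² + 2·0·0.54·0.46·2.83·3.17) = 2.112%.
σ_{10d} = 2.112% × √10 = 6.679%.
z(90%) = 1.282.
VaR = 1.282 × 6.679% = 8.562%; on $1,500,000 that is $128,430.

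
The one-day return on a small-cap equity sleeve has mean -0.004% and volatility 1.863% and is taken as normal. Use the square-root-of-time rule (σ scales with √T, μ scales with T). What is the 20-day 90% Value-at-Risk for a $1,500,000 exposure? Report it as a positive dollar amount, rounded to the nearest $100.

At 90%, z = 1.282.
σ_{20d} = 1.863% × √20 = 8.332%; μ_{20d} = 20 × -0.004% = -0.080%.
VaR = −(-0.080%) + 1.282 × 8.332% = 10.762%.
On $1,500,000: 0.10762 × $1,500,000 = $161,430.

$161,400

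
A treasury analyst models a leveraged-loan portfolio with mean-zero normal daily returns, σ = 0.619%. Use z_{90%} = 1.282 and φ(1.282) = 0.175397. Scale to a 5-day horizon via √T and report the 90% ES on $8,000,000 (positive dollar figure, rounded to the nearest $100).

σ_{5d} = 0.619% × √5 = 1.384%.
ES multiplier = φ(z)/(1−α) = 0.175397/0.1 = 1.754.
ES = 1.384% × 1.754 = 2.428%; on $8,000,000: $194,240.

$194,200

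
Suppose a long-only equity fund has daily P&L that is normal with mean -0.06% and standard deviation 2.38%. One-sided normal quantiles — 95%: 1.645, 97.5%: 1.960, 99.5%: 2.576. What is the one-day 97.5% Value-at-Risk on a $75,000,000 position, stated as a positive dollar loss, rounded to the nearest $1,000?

VaR = −μ + z·σ = −(-0.06%) + 1.960 × 2.38% = 4.725%.
On $75,000,000: 0.04725 × $75,000,000 = $3,543,750.

$3,544,000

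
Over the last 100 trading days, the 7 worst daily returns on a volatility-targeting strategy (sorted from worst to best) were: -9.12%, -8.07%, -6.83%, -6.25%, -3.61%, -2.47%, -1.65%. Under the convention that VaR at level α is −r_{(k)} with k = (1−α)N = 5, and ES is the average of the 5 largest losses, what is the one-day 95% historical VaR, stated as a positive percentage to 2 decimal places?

k = 5; the 5th lowest return is -3.61%, so VaR = 3.61%.

3.61%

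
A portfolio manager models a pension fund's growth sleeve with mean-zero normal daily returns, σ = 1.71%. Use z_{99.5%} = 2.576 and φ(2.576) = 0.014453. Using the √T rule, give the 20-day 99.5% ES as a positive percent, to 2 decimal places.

22.11%

σ_{20d} = 1.71% × √20 = 7.647%.
ES multiplier = φ(z)/(1−α) = 0.014453/0.005 = 2.891.
ES = 7.647% × 2.891 = 22.107%.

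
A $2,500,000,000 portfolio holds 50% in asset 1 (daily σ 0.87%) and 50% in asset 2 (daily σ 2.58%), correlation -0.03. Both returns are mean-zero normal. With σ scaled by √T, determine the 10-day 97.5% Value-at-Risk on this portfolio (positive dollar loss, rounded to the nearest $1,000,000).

$209,000,000

σ_p = √(0.5²·0.87² + 0.5²·2.58² + 2·-0.03·0.5·0.5·0.87·2.58) = 1.349%.
σ_{10d} = 1.349% × √10 = 4.266%.
z(97.5%) = 1.960.
VaR = 1.960 × 4.266% = 8.361%; on $2,500,000,000 that is $209,025,000.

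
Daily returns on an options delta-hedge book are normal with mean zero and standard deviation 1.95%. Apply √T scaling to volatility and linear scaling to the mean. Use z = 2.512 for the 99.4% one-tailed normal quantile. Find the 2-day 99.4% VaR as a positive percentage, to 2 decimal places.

σ_{2d} = 1.95% × √2 = 2.758%.
VaR = 2.512 × 2.758% = 6.928%.

6.93%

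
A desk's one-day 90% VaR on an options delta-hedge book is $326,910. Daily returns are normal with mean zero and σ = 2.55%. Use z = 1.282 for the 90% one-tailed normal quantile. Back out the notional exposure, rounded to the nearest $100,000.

$10,000,000

VaR as a fraction of value: z·σ = 1.282 × 2.55% = 3.2691%.
Position = $326,910 / 0.032691 = $10,000,000.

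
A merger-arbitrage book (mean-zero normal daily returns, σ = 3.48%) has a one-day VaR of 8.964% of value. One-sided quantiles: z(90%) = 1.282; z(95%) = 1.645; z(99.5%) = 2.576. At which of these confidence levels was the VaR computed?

99.5%

Implied z = VaR/σ = 8.964 / 3.48 = 2.576.
This matches z(99.5%) = 2.576.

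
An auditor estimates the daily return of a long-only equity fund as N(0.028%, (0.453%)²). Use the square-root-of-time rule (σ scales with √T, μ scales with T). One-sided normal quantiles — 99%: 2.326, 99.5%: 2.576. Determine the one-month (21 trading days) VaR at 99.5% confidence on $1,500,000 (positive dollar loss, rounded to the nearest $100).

σ_{21d} = 0.453% × √21 = 2.076%; μ_{21d} = 21 × 0.028% = 0.588%.
VaR = −(0.588%) + 2.576 × 2.076% = 4.760%.
On $1,500,000: 0.04760 × $1,500,000 = $71,400.

$71,400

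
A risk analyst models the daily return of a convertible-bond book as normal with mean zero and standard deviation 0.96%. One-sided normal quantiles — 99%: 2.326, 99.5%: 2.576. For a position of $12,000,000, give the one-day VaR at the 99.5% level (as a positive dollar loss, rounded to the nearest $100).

$296,800

VaR = z·σ = 2.576 × 0.96% = 2.473%.
On $12,000,000: 0.02473 × $12,000,000 = $296,760.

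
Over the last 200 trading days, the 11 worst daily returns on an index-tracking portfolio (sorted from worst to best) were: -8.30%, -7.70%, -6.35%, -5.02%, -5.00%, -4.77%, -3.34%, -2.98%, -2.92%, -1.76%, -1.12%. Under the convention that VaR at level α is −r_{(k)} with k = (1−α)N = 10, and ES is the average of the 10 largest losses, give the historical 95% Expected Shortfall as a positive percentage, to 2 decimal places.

The 10 worst returns sum to -48.14%.
ES = −(-48.14%) / 10 = 4.814% ≈ 4.81%.

4.81%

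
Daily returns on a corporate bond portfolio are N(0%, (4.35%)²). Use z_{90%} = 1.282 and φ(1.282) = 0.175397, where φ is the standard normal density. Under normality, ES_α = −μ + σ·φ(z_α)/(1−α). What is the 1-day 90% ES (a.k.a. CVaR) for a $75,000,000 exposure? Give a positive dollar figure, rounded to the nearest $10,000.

$5,720,000

Tail multiplier: φ(z)/(1−α) = 0.175397 / 0.1 = 1.754.
ES = 4.35% × 1.754 = 7.630%.
On $75,000,000: 0.07630 × $75,000,000 = $5,722,500.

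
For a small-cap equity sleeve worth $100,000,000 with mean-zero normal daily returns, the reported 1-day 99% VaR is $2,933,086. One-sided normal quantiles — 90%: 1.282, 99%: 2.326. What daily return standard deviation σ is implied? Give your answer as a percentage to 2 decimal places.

VaR as a fraction: $2,933,086 / $100,000,000 = 2.933%.
σ = VaR / z = 2.933% / 2.326 = 1.261%.

1.26%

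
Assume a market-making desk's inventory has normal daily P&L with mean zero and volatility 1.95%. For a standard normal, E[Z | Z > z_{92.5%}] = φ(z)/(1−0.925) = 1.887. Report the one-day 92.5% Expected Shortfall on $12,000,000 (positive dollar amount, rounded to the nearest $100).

$441,600

ES = 1.95% × 1.887 = 3.680%.
On $12,000,000: 0.03680 × $12,000,000 = $441,600.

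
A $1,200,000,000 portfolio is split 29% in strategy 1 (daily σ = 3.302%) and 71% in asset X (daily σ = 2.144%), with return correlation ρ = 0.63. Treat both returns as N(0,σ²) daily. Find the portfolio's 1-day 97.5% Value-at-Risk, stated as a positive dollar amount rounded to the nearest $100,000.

$53,000,000

σ_p² = 0.29²·3.302² + 0.71²·2.144² + 2·0.63·0.29·0.71·3.302·2.144 = 5.0708 (%²).
σ_p = √5.0708 = 2.252%.
At 97.5%, z = 1.960.
VaR = 1.960 × 2.252% = 4.414%; on $1,200,000,000 that is $52,968,000.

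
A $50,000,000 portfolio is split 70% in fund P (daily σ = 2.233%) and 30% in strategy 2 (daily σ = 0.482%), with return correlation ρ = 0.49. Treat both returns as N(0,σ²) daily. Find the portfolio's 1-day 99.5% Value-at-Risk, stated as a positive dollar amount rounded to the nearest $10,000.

σ_p² = 0.7²·2.233² + 0.3²·0.482² + 2·0.49·0.7·0.3·2.233·0.482 = 2.6857 (%²).
σ_p = √2.6857 = 1.639%.
At 99.5%, z = 2.576.
VaR = 2.576 × 1.639% = 4.222%; on $50,000,000 that is $2,111,000.

$2,110,000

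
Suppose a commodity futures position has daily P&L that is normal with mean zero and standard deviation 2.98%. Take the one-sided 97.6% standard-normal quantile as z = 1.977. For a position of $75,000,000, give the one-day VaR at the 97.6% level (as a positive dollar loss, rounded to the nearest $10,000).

$4,420,000

VaR = z·σ = 1.977 × 2.98% = 5.891%.
On $75,000,000: 0.05891 × $75,000,000 = $4,418,250.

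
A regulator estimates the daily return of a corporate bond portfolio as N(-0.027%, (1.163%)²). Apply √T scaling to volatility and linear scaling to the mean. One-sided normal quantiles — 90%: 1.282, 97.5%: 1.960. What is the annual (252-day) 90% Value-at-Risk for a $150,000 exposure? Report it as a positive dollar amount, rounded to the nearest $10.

σ_{252d} = 1.163% × √252 = 18.462%; μ_{252d} = 252 × -0.027% = -6.804%.
VaR = −(-6.804%) + 1.282 × 18.462% = 30.472%.
On $150,000: 0.30472 × $150,000 = $45,708.

$45,710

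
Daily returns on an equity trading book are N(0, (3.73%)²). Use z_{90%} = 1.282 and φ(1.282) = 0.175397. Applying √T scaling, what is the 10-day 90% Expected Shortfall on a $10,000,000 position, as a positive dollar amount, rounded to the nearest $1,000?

$2,069,000

σ_{10d} = 3.73% × √10 = 11.795%.
ES multiplier = φ(z)/(1−α) = 0.175397/0.1 = 1.754.
ES = 11.795% × 1.754 = 20.688%; on $10,000,000: $2,068,800.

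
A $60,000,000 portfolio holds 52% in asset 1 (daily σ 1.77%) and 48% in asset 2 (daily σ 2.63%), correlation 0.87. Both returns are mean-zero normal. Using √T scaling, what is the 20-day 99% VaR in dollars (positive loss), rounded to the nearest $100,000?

σ_p = √(0.52²·1.77² + 0.48²·2.63² + 2·0.87·0.52·0.48·1.77·2.63) = 2.112%.
σ_{20d} = 2.112% × √20 = 9.445%.
z(99%) = 2.326.
VaR = 2.326 × 9.445% = 21.969%; on $60,000,000 that is $13,181,400.

$13,200,000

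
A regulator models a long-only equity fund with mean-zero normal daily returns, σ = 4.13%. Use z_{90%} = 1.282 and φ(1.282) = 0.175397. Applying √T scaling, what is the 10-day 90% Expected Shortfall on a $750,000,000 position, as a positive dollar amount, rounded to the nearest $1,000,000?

$172,000,000

σ_{10d} = 4.13% × √10 = 13.060%.
ES multiplier = φ(z)/(1−α) = 0.175397/0.1 = 1.754.
ES = 13.060% × 1.754 = 22.907%; on $750,000,000: $171,802,500.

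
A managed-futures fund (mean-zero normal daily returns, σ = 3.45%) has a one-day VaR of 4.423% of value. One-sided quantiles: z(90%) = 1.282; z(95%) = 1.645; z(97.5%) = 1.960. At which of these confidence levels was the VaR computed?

90%

Implied z = VaR/σ = 4.423 / 3.45 = 1.282.
This matches z(90%) = 1.282.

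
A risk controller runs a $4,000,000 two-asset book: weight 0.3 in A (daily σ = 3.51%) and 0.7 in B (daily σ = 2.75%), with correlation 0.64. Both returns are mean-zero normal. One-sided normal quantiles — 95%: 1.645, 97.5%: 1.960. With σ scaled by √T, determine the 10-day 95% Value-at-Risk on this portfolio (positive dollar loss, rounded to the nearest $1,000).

$566,000

σ_p = √(0.3²·3.51² + 0.7²·2.75² + 2·0.64·0.3·0.7·3.51·2.75) = 2.722%.
σ_{10d} = 2.722% × √10 = 8.608%.
VaR = 1.645 × 8.608% = 14.160%; on $4,000,000 that is $566,400.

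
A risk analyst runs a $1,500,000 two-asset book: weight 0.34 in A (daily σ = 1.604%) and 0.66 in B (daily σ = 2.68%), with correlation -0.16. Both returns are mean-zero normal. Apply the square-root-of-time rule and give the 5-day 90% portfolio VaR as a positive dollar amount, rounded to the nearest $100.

$75,900

σ_p = √(0.34²·1.604² + 0.66²·2.68² + 2·-0.16·0.34·0.66·1.604·2.68) = 1.766%.
σ_{5d} = 1.766% × √5 = 3.949%.
z(90%) = 1.282.
VaR = 1.282 × 3.949% = 5.063%; on $1,500,000 that is $75,945.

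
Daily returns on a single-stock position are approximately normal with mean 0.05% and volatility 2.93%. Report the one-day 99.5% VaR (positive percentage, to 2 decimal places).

7.50%

At 99.5% one-sided, z = 2.576.
VaR = −μ + z·σ = −(0.05%) + 2.576 × 2.93% = 7.498%.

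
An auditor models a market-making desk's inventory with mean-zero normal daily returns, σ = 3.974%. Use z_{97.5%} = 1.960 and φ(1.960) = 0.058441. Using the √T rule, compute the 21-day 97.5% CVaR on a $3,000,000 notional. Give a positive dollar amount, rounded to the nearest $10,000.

$1,280,000

σ_{21d} = 3.974% × √21 = 18.211%.
ES multiplier = φ(z)/(1−α) = 0.058441/0.025 = 2.338.
ES = 18.211% × 2.338 = 42.577%; on $3,000,000: $1,277,310.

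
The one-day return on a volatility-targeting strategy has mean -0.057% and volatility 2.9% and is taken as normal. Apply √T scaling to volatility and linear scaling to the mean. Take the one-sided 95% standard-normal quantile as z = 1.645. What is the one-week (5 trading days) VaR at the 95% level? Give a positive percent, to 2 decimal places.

10.95%

σ_{5d} = 2.9% × √5 = 6.485%; μ_{5d} = 5 × -0.057% = -0.285%.
VaR = −(-0.285%) + 1.645 × 6.485% = 10.953%.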